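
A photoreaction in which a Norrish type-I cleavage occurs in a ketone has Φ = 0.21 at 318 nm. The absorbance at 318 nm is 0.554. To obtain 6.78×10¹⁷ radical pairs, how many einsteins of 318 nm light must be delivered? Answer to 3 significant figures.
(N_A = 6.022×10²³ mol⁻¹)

Product: 6.78×10¹⁷ / 6.022×10²³ = 1.126×10⁻⁶ mol.
Photons that must be absorbed: 1.126×10⁻⁶ / 0.21 = 5.362×10⁻⁶ mol.
Fraction absorbed: 1 − 10^(−0.554) = 0.7207.
Incident photons needed: 5.362×10⁻⁶ / 0.7207 = 7.440×10⁻⁶ mol.

7.44×10⁻⁶ einstein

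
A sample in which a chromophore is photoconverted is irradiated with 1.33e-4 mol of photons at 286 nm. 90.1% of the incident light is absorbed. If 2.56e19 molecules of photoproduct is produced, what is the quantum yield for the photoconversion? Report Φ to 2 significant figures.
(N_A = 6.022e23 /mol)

Product: 2.56e19 / 6.022e23 = 4.251e-5 mol.
Photons absorbed: 0.901 × 1.33e-4 = 1.198e-4 mol.
Φ = 4.251e-5 mol / 1.198e-4 mol photons = 0.35.

Φ = 0.35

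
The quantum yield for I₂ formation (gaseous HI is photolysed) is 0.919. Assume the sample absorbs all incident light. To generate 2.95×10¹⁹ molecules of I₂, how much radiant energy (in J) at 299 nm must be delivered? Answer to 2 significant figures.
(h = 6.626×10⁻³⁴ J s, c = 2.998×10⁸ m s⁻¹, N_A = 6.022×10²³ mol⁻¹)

21 J

Product: 2.95×10¹⁹ / 6.022×10²³ = 4.899×10⁻⁵ mol.
Photons that must be absorbed: 4.899×10⁻⁵ / 0.919 = 5.331×10⁻⁵ mol.
Photon energy: hc/λ = 6.644×10⁻¹⁹ J; per mole, 4.001×10⁵ J mol⁻¹.
Energy required: 5.331×10⁻⁵ × 4.001×10⁵ = 21 J.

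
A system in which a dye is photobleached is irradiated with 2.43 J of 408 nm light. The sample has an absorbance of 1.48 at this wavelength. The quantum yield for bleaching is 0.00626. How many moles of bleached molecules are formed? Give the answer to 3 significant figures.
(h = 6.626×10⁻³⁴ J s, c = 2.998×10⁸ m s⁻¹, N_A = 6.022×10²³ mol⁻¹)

5.02×10⁻⁸ mol

Photon energy at 408 nm: hc/λ = (6.626×10⁻³⁴)(2.998×10⁸)/(408×10⁻⁹) = 4.869×10⁻¹⁹ J.
Photons incident: 2.43 / 4.869×10⁻¹⁹ = 4.991×10¹⁸, i.e. 4.991×10¹⁸/6.022×10²³ = 8.288×10⁻⁶ mol.
Fraction absorbed: 1 − 10^(−1.48) = 0.9669.
Photons absorbed: 0.9669 × 8.288×10⁻⁶ = 8.014×10⁻⁶ mol.
Product: Φ × n_abs = 0.00626 × 8.014×10⁻⁶ = 5.017×10⁻⁸ mol.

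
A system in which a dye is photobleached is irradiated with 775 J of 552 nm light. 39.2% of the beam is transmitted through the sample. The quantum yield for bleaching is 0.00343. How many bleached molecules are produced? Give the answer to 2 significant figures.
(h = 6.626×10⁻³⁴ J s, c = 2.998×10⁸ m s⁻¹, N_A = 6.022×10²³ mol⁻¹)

Photon energy at 552 nm: hc/λ = (6.626×10⁻³⁴)(2.998×10⁸)/(552×10⁻⁹) = 3.599×10⁻¹⁹ J.
Photons incident: 775 / 3.599×10⁻¹⁹ = 2.153×10²¹, i.e. 2.153×10²¹/6.022×10²³ = 0.003575 mol.
Fraction absorbed: 1 − 39.2/100 = 0.6080.
Photons absorbed: 0.6080 × 0.003575 = 0.002174 mol.
Product: Φ × n_abs = 0.00343 × 0.002174 = 7.457×10⁻⁶ mol.
As a count: 7.457×10⁻⁶ × 6.022×10²³ = 4.5×10¹⁸.

4.5×10¹⁸ bleached molecules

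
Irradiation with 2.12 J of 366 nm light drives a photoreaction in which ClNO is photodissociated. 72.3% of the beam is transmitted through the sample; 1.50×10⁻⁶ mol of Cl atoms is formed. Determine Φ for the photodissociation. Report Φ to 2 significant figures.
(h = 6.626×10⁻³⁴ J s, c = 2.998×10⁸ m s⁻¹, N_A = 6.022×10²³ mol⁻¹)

Φ = 0.83

Photon energy at 366 nm: hc/λ = (6.626×10⁻³⁴)(2.998×10⁸)/(366×10⁻⁹) = 5.428×10⁻¹⁹ J.
Photons incident: 2.12 / 5.428×10⁻¹⁹ = 3.906×10¹⁸, i.e. 3.906×10¹⁸/6.022×10²³ = 6.486×10⁻⁶ mol.
Fraction absorbed: 1 − 72.3/100 = 0.2770.
Photons absorbed: 0.2770 × 6.486×10⁻⁶ = 1.797×10⁻⁶ mol.
Φ = 1.50×10⁻⁶ mol / 1.797×10⁻⁶ mol photons = 0.83.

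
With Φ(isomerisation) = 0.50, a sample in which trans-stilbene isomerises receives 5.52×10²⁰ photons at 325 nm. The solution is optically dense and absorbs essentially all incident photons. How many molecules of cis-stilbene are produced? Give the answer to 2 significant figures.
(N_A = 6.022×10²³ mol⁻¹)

2.8×10²⁰ molecules

Moles of photons: 5.52×10²⁰ / 6.022×10²³ = 9.166×10⁻⁴ mol.
Product: Φ × n_abs = 0.50 × 9.166×10⁻⁴ = 4.583×10⁻⁴ mol.
As a count: 4.583×10⁻⁴ × 6.022×10²³ = 2.8×10²⁰.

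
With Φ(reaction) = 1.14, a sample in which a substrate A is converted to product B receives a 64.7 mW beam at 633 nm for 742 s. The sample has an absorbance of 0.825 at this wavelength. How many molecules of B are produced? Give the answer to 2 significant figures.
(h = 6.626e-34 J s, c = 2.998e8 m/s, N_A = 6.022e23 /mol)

Photon energy at 633 nm: hc/λ = (6.626e-34)(2.998e8)/(633e-9) = 3.138e-19 J.
Energy delivered: (64.7 mW)(742 s) = 48.01 J.
Photons incident: 48.01 / 3.138e-19 = 1.530e20, i.e. 1.530e20/6.022e23 = 2.541e-4 mol.
Fraction absorbed: 1 − 10^(−0.825) = 0.8504.
Photons absorbed: 0.8504 × 2.541e-4 = 2.161e-4 mol.
Product: Φ × n_abs = 1.14 × 2.161e-4 = 2.464e-4 mol.
As a count: 2.464e-4 × 6.022e23 = 1.5e20.

1.5e20 molecules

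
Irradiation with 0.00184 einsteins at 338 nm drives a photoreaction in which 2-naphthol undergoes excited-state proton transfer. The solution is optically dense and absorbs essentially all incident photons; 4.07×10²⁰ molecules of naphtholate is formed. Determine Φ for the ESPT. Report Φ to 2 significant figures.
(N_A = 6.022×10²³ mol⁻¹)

Product: 4.07×10²⁰ / 6.022×10²³ = 6.759×10⁻⁴ mol.
Φ = 6.759×10⁻⁴ mol / 0.00184 mol photons = 0.37.

Φ = 0.37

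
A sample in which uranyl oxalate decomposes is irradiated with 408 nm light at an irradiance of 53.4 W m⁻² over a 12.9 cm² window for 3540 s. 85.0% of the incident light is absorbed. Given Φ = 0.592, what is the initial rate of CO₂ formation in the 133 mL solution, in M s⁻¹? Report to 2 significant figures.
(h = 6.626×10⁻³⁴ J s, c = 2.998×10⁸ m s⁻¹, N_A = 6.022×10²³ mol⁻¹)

8.9×10⁻⁷ M s⁻¹

Photon energy at 408 nm: hc/λ = (6.626×10⁻³⁴)(2.998×10⁸)/(408×10⁻⁹) = 4.869×10⁻¹⁹ J.
Energy delivered: (53.4 W m⁻²)(12.9×10⁻⁴ m²)(3540 s) = 243.9 J.
Photons incident: 243.9 / 4.869×10⁻¹⁹ = 5.009×10²⁰, i.e. 5.009×10²⁰/6.022×10²³ = 8.318×10⁻⁴ mol.
Photons absorbed: 0.850 × 8.318×10⁻⁴ = 7.070×10⁻⁴ mol.
Product formed: 0.592 × 7.070×10⁻⁴ = 4.185×10⁻⁴ mol.
Rate: 4.185×10⁻⁴ mol / (3540 s × 0.133 L) = 8.9×10⁻⁷ M s⁻¹.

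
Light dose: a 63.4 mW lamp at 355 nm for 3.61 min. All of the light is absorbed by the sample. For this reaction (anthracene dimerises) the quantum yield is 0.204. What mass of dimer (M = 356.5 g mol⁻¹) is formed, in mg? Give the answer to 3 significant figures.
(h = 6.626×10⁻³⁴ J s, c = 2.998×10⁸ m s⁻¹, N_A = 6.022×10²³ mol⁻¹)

2.96 mg

Photon energy at 355 nm: hc/λ = (6.626×10⁻³⁴)(2.998×10⁸)/(355×10⁻⁹) = 5.596×10⁻¹⁹ J.
Energy delivered: (63.4 mW)(216.6 s) = 13.73 J.
Photons incident: 13.73 / 5.596×10⁻¹⁹ = 2.454×10¹⁹, i.e. 2.454×10¹⁹/6.022×10²³ = 4.075×10⁻⁵ mol.
Product: Φ × n_abs = 0.204 × 4.075×10⁻⁵ = 8.313×10⁻⁶ mol.
Mass: 8.313×10⁻⁶ × 356.5 = 0.002964 g = 2.96 mg.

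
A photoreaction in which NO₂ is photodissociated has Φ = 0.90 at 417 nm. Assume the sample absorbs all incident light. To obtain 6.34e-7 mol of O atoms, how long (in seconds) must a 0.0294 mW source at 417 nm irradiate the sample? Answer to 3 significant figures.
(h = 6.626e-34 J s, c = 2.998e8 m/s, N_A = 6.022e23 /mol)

Photons that must be absorbed: 6.34e-7 / 0.90 = 7.044e-7 mol.
Photon energy: hc/λ = 4.764e-19 J; per mole, 2.869e5 J mol⁻¹.
Energy required: 7.044e-7 × 2.869e5 = 0.2021 J.
Time: 0.2021 J / 2.94e-05 W = 6870 s.

t ≈ 6870 s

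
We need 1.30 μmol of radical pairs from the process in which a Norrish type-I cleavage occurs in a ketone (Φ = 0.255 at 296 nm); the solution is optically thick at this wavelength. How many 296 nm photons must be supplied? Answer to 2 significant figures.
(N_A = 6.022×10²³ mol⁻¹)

Product: 1.30 μmol = 1.30×10⁻⁶ mol.
Photons that must be absorbed: 1.30×10⁻⁶ / 0.255 = 5.098×10⁻⁶ mol.
Photon count: 5.098×10⁻⁶ × 6.022×10²³ = 3.1×10¹⁸.

3.1×10¹⁸ photons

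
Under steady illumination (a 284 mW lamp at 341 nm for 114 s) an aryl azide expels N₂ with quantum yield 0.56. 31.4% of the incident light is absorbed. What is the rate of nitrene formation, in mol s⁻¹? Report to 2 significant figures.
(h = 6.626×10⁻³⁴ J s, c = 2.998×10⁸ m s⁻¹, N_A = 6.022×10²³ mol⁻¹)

Photon energy at 341 nm: hc/λ = (6.626×10⁻³⁴)(2.998×10⁸)/(341×10⁻⁹) = 5.825×10⁻¹⁹ J.
Energy delivered: (284 mW)(114 s) = 32.38 J.
Photons incident: 32.38 / 5.825×10⁻¹⁹ = 5.559×10¹⁹, i.e. 5.559×10¹⁹/6.022×10²³ = 9.231×10⁻⁵ mol.
Photons absorbed: 0.314 × 9.231×10⁻⁵ = 2.899×10⁻⁵ mol.
Product formed: 0.56 × 2.899×10⁻⁵ = 1.623×10⁻⁵ mol.
Rate: 1.623×10⁻⁵ / 114 s = 1.4×10⁻⁷ mol s⁻¹.

1.4×10⁻⁷ mol s⁻¹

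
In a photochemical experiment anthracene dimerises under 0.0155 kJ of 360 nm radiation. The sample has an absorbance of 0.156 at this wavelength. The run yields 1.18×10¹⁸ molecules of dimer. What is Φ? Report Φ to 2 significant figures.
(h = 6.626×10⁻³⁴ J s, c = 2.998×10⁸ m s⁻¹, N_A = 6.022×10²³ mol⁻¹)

Φ = 0.14

Product: 1.18×10¹⁸ / 6.022×10²³ = 1.959×10⁻⁶ mol.
Photon energy at 360 nm: hc/λ = (6.626×10⁻³⁴)(2.998×10⁸)/(360×10⁻⁹) = 5.518×10⁻¹⁹ J.
Incident energy: 0.0155 kJ = 15.5 J.
Photons incident: 15.5 / 5.518×10⁻¹⁹ = 2.809×10¹⁹, i.e. 2.809×10¹⁹/6.022×10²³ = 4.665×10⁻⁵ mol.
Fraction absorbed: 1 − 10^(−0.156) = 0.3018.
Photons absorbed: 0.3018 × 4.665×10⁻⁵ = 1.408×10⁻⁵ mol.
Φ = 1.959×10⁻⁶ mol / 1.408×10⁻⁵ mol photons = 0.14.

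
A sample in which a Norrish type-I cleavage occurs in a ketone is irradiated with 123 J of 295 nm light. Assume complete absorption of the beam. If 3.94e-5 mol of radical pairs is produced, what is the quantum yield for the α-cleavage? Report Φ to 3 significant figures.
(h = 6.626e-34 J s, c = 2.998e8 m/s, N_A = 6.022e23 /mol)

Φ = 0.130

Photon energy at 295 nm: hc/λ = (6.626e-34)(2.998e8)/(295e-9) = 6.734e-19 J.
Photons incident: 123 / 6.734e-19 = 1.827e20, i.e. 1.827e20/6.022e23 = 3.034e-4 mol.
Φ = 3.94e-5 mol / 3.034e-4 mol photons = 0.130.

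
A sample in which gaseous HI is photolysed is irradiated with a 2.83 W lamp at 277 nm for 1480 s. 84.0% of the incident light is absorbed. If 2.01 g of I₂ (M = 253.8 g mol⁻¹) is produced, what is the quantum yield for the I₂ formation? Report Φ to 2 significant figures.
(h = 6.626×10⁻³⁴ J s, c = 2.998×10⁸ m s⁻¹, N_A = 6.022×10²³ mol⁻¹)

Φ = 0.97

Product: 2.01 g / 253.8 g mol⁻¹ = 0.007920 mol.
Photon energy at 277 nm: hc/λ = (6.626×10⁻³⁴)(2.998×10⁸)/(277×10⁻⁹) = 7.171×10⁻¹⁹ J.
Energy delivered: (2.83 W)(1480 s) = 4188 J.
Photons incident: 4188 / 7.171×10⁻¹⁹ = 5.840×10²¹, i.e. 5.840×10²¹/6.022×10²³ = 0.009698 mol.
Photons absorbed: 0.840 × 0.009698 = 0.008146 mol.
Φ = 0.007920 mol / 0.008146 mol photons = 0.97.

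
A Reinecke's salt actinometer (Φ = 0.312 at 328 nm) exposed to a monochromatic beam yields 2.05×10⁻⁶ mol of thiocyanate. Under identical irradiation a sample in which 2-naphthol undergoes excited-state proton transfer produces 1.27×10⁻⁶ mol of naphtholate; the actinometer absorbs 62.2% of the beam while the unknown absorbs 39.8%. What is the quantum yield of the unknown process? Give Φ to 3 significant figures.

Φ = 0.302

Photons absorbed by the actinometer: 2.05×10⁻⁶ / 0.312 = 6.571×10⁻⁶ mol.
Incident flux: 6.571×10⁻⁶ / 0.622 = 1.056×10⁻⁵ einstein.
Absorbed by unknown: 0.398 × 1.056×10⁻⁵ = 4.203×10⁻⁶ mol.
Φ(unknown) = 1.27×10⁻⁶ / 4.203×10⁻⁶ = 0.302.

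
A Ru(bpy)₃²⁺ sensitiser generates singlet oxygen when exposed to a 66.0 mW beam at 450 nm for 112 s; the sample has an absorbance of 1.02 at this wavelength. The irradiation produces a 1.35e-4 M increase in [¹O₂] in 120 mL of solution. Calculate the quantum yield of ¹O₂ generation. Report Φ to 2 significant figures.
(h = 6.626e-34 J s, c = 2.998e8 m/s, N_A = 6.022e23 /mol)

Φ = 0.64

Product: (1.35e-4 M)(0.12 L) = 1.620e-5 mol.
Photon energy at 450 nm: hc/λ = (6.626e-34)(2.998e8)/(450e-9) = 4.414e-19 J.
Energy delivered: (66.0 mW)(112 s) = 7.392 J.
Photons incident: 7.392 / 4.414e-19 = 1.675e19, i.e. 1.675e19/6.022e23 = 2.781e-5 mol.
Fraction absorbed: 1 − 10^(−1.02) = 0.9045.
Photons absorbed: 0.9045 × 2.781e-5 = 2.515e-5 mol.
Φ = 1.620e-5 mol / 2.515e-5 mol photons = 0.64.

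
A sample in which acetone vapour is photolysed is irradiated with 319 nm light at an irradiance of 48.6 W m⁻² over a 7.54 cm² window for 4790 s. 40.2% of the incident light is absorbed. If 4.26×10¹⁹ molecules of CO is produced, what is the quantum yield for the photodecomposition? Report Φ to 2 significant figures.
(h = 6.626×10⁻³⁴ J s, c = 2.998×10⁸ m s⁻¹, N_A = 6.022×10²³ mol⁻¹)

Φ = 0.38

Product: 4.26×10¹⁹ / 6.022×10²³ = 7.074×10⁻⁵ mol.
Photon energy at 319 nm: hc/λ = (6.626×10⁻³⁴)(2.998×10⁸)/(319×10⁻⁹) = 6.227×10⁻¹⁹ J.
Energy delivered: (48.6 W m⁻²)(7.54×10⁻⁴ m²)(4790 s) = 175.5 J.
Photons incident: 175.5 / 6.227×10⁻¹⁹ = 2.818×10²⁰, i.e. 2.818×10²⁰/6.022×10²³ = 4.680×10⁻⁴ mol.
Photons absorbed: 0.402 × 4.680×10⁻⁴ = 1.881×10⁻⁴ mol.
Φ = 7.074×10⁻⁵ mol / 1.881×10⁻⁴ mol photons = 0.38.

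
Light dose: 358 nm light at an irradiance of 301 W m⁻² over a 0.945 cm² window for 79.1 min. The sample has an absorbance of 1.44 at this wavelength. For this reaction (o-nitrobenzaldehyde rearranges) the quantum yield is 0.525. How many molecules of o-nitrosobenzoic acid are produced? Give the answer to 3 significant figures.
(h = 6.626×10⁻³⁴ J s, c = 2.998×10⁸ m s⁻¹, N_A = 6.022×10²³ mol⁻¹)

Photon energy at 358 nm: hc/λ = (6.626×10⁻³⁴)(2.998×10⁸)/(358×10⁻⁹) = 5.549×10⁻¹⁹ J.
Energy delivered: (301 W m⁻²)(0.945×10⁻⁴ m²)(4746 s) = 135.0 J.
Photons incident: 135.0 / 5.549×10⁻¹⁹ = 2.433×10²⁰, i.e. 2.433×10²⁰/6.022×10²³ = 4.040×10⁻⁴ mol.
Fraction absorbed: 1 − 10^(−1.44) = 0.9637.
Photons absorbed: 0.9637 × 4.040×10⁻⁴ = 3.893×10⁻⁴ mol.
Product: Φ × n_abs = 0.525 × 3.893×10⁻⁴ = 2.044×10⁻⁴ mol.
As a count: 2.044×10⁻⁴ × 6.022×10²³ = 1.23×10²⁰.

1.23×10²⁰ molecules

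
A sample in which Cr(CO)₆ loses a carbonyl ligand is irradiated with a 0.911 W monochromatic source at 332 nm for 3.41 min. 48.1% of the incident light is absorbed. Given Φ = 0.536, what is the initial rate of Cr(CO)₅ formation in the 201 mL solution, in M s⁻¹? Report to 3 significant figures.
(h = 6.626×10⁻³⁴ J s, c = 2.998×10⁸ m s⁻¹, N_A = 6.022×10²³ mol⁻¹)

Photon energy at 332 nm: hc/λ = (6.626×10⁻³⁴)(2.998×10⁸)/(332×10⁻⁹) = 5.983×10⁻¹⁹ J.
Energy delivered: (0.911 W)(204.6 s) = 186.4 J.
Photons incident: 186.4 / 5.983×10⁻¹⁹ = 3.115×10²⁰, i.e. 3.115×10²⁰/6.022×10²³ = 5.173×10⁻⁴ mol.
Photons absorbed: 0.481 × 5.173×10⁻⁴ = 2.488×10⁻⁴ mol.
Product formed: 0.536 × 2.488×10⁻⁴ = 1.334×10⁻⁴ mol.
Rate: 1.334×10⁻⁴ mol / (204.6 s × 0.201 L) = 3.24×10⁻⁶ M s⁻¹.

3.24×10⁻⁶ M s⁻¹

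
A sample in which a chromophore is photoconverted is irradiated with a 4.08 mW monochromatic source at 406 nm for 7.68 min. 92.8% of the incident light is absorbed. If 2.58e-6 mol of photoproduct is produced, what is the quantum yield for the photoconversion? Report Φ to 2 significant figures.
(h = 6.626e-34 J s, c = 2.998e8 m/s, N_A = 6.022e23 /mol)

Φ = 0.44

Photon energy at 406 nm: hc/λ = (6.626e-34)(2.998e8)/(406e-9) = 4.893e-19 J.
Energy delivered: (4.08 mW)(460.8 s) = 1.880 J.
Photons incident: 1.880 / 4.893e-19 = 3.842e18, i.e. 3.842e18/6.022e23 = 6.380e-6 mol.
Photons absorbed: 0.928 × 6.380e-6 = 5.921e-6 mol.
Φ = 2.58e-6 mol / 5.921e-6 mol photons = 0.44.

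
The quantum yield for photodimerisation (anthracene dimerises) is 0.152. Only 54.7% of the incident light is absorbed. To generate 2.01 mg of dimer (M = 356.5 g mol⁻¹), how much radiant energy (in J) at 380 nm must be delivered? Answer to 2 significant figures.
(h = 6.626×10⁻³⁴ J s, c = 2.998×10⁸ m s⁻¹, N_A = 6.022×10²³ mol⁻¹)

21 J

Product: 2.01 mg / 356.5 g mol⁻¹ = 5.638×10⁻⁶ mol.
Photons that must be absorbed: 5.638×10⁻⁶ / 0.152 = 3.709×10⁻⁵ mol.
Incident photons needed: 3.709×10⁻⁵ / 0.547 = 6.781×10⁻⁵ mol.
Photon energy: hc/λ = 5.228×10⁻¹⁹ J; per mole, 3.148×10⁵ J mol⁻¹.
Energy required: 6.781×10⁻⁵ × 3.148×10⁵ = 21 J.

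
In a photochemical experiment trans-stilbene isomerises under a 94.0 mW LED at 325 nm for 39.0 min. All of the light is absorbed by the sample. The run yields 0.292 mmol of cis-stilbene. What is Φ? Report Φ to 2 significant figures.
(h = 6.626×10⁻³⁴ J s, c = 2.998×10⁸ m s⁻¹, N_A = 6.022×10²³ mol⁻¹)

Φ = 0.49

Product: 0.292 mmol = 2.92×10⁻⁴ mol.
Photon energy at 325 nm: hc/λ = (6.626×10⁻³⁴)(2.998×10⁸)/(325×10⁻⁹) = 6.112×10⁻¹⁹ J.
Energy delivered: (94.0 mW)(2340 s) = 220.0 J.
Photons incident: 220.0 / 6.112×10⁻¹⁹ = 3.599×10²⁰, i.e. 3.599×10²⁰/6.022×10²³ = 5.976×10⁻⁴ mol.
Φ = 2.92×10⁻⁴ mol / 5.976×10⁻⁴ mol photons = 0.49.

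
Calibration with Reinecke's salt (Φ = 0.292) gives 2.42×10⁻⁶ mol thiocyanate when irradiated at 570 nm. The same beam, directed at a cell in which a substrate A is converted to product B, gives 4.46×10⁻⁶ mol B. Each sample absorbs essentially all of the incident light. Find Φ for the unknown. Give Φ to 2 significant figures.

Photons absorbed by the actinometer: 2.42×10⁻⁶ / 0.292 = 8.288×10⁻⁶ mol.
Φ(unknown) = 4.46×10⁻⁶ / 8.288×10⁻⁶ = 0.54.

Φ = 0.54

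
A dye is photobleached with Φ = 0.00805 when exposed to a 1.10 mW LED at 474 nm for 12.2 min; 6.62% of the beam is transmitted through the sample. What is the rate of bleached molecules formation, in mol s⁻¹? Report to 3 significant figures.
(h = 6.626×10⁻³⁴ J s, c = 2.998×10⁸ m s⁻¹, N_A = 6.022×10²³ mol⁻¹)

3.28×10⁻¹¹ mol s⁻¹

Photon energy at 474 nm: hc/λ = (6.626×10⁻³⁴)(2.998×10⁸)/(474×10⁻⁹) = 4.191×10⁻¹⁹ J.
Energy delivered: (1.10 mW)(732 s) = 0.8052 J.
Photons incident: 0.8052 / 4.191×10⁻¹⁹ = 1.921×10¹⁸, i.e. 1.921×10¹⁸/6.022×10²³ = 3.190×10⁻⁶ mol.
Fraction absorbed: 1 − 6.62/100 = 0.9338.
Photons absorbed: 0.9338 × 3.190×10⁻⁶ = 2.979×10⁻⁶ mol.
Product formed: 0.00805 × 2.979×10⁻⁶ = 2.398×10⁻⁸ mol.
Rate: 2.398×10⁻⁸ / 732 s = 3.28×10⁻¹¹ mol s⁻¹.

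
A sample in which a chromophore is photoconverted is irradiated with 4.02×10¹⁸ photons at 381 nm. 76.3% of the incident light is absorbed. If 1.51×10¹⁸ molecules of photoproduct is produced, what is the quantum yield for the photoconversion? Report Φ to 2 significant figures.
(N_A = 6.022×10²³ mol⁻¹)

Product: 1.51×10¹⁸ / 6.022×10²³ = 2.507×10⁻⁶ mol.
Moles of photons: 4.02×10¹⁸ / 6.022×10²³ = 6.676×10⁻⁶ mol.
Photons absorbed: 0.763 × 6.676×10⁻⁶ = 5.094×10⁻⁶ mol.
Φ = 2.507×10⁻⁶ mol / 5.094×10⁻⁶ mol photons = 0.49.

Φ = 0.49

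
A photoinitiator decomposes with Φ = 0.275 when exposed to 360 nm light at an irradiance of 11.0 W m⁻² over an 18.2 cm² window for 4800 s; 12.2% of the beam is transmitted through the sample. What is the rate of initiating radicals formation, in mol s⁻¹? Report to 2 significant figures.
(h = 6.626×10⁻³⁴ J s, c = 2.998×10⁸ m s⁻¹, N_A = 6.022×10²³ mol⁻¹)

1.5×10⁻⁸ mol s⁻¹

Photon energy at 360 nm: hc/λ = (6.626×10⁻³⁴)(2.998×10⁸)/(360×10⁻⁹) = 5.518×10⁻¹⁹ J.
Energy delivered: (11.0 W m⁻²)(18.2×10⁻⁴ m²)(4800 s) = 96.10 J.
Photons incident: 96.10 / 5.518×10⁻¹⁹ = 1.742×10²⁰, i.e. 1.742×10²⁰/6.022×10²³ = 2.893×10⁻⁴ mol.
Fraction absorbed: 1 − 12.2/100 = 0.8780.
Photons absorbed: 0.8780 × 2.893×10⁻⁴ = 2.540×10⁻⁴ mol.
Product formed: 0.275 × 2.540×10⁻⁴ = 6.985×10⁻⁵ mol.
Rate: 6.985×10⁻⁵ / 4800 s = 1.5×10⁻⁸ mol s⁻¹.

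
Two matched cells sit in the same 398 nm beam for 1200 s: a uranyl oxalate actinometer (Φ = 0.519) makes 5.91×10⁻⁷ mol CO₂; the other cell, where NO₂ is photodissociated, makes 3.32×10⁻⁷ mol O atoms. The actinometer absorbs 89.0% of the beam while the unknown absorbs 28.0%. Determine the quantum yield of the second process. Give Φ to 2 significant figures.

Photons absorbed by the actinometer: 5.91×10⁻⁷ / 0.519 = 1.139×10⁻⁶ mol.
Incident flux: 1.139×10⁻⁶ / 0.890 = 1.280×10⁻⁶ einstein.
Absorbed by unknown: 0.280 × 1.280×10⁻⁶ = 3.584×10⁻⁷ mol.
Φ(unknown) = 3.32×10⁻⁷ / 3.584×10⁻⁷ = 0.93.

Φ = 0.93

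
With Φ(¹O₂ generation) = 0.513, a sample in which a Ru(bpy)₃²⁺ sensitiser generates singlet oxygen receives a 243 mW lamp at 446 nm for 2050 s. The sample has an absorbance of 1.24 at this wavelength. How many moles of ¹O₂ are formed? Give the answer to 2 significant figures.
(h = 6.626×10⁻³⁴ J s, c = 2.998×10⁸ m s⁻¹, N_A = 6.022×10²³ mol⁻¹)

Photon energy at 446 nm: hc/λ = (6.626×10⁻³⁴)(2.998×10⁸)/(446×10⁻⁹) = 4.454×10⁻¹⁹ J.
Energy delivered: (243 mW)(2050 s) = 498.2 J.
Photons incident: 498.2 / 4.454×10⁻¹⁹ = 1.119×10²¹, i.e. 1.119×10²¹/6.022×10²³ = 0.001858 mol.
Fraction absorbed: 1 − 10^(−1.24) = 0.9425.
Photons absorbed: 0.9425 × 0.001858 = 0.001751 mol.
Product: Φ × n_abs = 0.513 × 0.001751 = 8.983×10⁻⁴ mol.

9.0×10⁻⁴ mol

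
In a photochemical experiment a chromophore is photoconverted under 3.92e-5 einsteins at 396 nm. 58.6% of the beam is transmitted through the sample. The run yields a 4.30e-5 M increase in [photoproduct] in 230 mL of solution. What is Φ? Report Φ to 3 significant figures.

Φ = 0.609

Product: (4.30e-5 M)(0.23 L) = 9.890e-6 mol.
Fraction absorbed: 1 − 58.6/100 = 0.4140.
Photons absorbed: 0.4140 × 3.92e-5 = 1.623e-5 mol.
Φ = 9.890e-6 mol / 1.623e-5 mol photons = 0.609.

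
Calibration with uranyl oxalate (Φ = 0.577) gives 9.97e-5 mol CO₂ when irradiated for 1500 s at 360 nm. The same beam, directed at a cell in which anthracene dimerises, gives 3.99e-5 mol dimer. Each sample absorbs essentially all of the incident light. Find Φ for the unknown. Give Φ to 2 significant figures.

Φ = 0.23

Photons absorbed by the actinometer: 9.97e-5 / 0.577 = 1.728e-4 mol.
Φ(unknown) = 3.99e-5 / 1.728e-4 = 0.23.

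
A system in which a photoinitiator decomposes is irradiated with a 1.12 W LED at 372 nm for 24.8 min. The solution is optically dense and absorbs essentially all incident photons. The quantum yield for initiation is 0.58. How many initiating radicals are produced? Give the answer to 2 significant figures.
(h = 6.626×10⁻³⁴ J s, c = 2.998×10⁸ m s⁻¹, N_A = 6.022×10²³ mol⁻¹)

1.8×10²¹ initiating radicals

Photon energy at 372 nm: hc/λ = (6.626×10⁻³⁴)(2.998×10⁸)/(372×10⁻⁹) = 5.340×10⁻¹⁹ J.
Energy delivered: (1.12 W)(1488 s) = 1667 J.
Photons incident: 1667 / 5.340×10⁻¹⁹ = 3.122×10²¹, i.e. 3.122×10²¹/6.022×10²³ = 0.005184 mol.
Product: Φ × n_abs = 0.58 × 0.005184 = 0.003007 mol.
As a count: 0.003007 × 6.022×10²³ = 1.8×10²¹.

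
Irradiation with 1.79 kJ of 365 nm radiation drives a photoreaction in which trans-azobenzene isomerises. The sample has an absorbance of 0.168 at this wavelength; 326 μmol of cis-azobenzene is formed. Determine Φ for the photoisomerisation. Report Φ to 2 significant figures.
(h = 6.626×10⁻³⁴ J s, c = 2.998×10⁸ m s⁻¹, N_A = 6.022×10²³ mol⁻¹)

Product: 326 μmol = 3.26×10⁻⁴ mol.
Photon energy at 365 nm: hc/λ = (6.626×10⁻³⁴)(2.998×10⁸)/(365×10⁻⁹) = 5.442×10⁻¹⁹ J.
Incident energy: 1.79 kJ = 1790 J.
Photons incident: 1790 / 5.442×10⁻¹⁹ = 3.289×10²¹, i.e. 3.289×10²¹/6.022×10²³ = 0.005462 mol.
Fraction absorbed: 1 − 10^(−0.168) = 0.3208.
Photons absorbed: 0.3208 × 0.005462 = 0.001752 mol.
Φ = 3.26×10⁻⁴ mol / 0.001752 mol photons = 0.19.

Φ = 0.19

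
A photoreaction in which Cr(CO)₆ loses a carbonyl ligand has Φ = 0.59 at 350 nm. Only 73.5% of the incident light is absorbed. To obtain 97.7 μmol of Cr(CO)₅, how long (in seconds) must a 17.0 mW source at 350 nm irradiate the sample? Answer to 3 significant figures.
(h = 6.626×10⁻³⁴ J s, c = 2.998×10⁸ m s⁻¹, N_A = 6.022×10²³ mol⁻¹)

Product: 97.7 μmol = 9.77×10⁻⁵ mol.
Photons that must be absorbed: 9.77×10⁻⁵ / 0.59 = 1.656×10⁻⁴ mol.
Incident photons needed: 1.656×10⁻⁴ / 0.735 = 2.253×10⁻⁴ mol.
Photon energy: hc/λ = 5.676×10⁻¹⁹ J; per mole, 3.418×10⁵ J mol⁻¹.
Energy required: 2.253×10⁻⁴ × 3.418×10⁵ = 77.01 J.
Time: 77.01 J / 0.017 W = 4530 s.

t ≈ 4530 s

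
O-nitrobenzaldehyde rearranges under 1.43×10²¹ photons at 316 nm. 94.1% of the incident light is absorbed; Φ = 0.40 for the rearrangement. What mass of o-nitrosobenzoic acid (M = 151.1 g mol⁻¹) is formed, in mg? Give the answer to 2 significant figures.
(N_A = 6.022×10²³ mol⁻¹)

Moles of photons: 1.43×10²¹ / 6.022×10²³ = 0.002375 mol.
Photons absorbed: 0.941 × 0.002375 = 0.002235 mol.
Product: Φ × n_abs = 0.40 × 0.002235 = 8.940×10⁻⁴ mol.
Mass: 8.940×10⁻⁴ × 151.1 = 0.1351 g = 140 mg.

140 mg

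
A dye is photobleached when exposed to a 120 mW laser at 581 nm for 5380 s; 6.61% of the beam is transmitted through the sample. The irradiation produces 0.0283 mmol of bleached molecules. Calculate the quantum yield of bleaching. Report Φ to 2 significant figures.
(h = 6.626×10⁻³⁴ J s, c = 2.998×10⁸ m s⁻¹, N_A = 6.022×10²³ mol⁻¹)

Φ = 0.0097

Product: 0.0283 mmol = 2.83×10⁻⁵ mol.
Photon energy at 581 nm: hc/λ = (6.626×10⁻³⁴)(2.998×10⁸)/(581×10⁻⁹) = 3.419×10⁻¹⁹ J.
Energy delivered: (120 mW)(5380 s) = 645.6 J.
Photons incident: 645.6 / 3.419×10⁻¹⁹ = 1.888×10²¹, i.e. 1.888×10²¹/6.022×10²³ = 0.003135 mol.
Fraction absorbed: 1 − 6.61/100 = 0.9339.
Photons absorbed: 0.9339 × 0.003135 = 0.002928 mol.
Φ = 2.83×10⁻⁵ mol / 0.002928 mol photons = 0.0097.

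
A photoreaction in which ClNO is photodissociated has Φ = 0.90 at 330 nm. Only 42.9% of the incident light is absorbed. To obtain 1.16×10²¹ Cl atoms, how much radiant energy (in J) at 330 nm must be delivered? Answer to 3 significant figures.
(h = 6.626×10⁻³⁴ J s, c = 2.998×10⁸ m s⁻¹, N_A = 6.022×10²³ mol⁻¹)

Product: 1.16×10²¹ / 6.022×10²³ = 0.001926 mol.
Photons that must be absorbed: 0.001926 / 0.90 = 0.002140 mol.
Incident photons needed: 0.002140 / 0.429 = 0.004988 mol.
Photon energy: hc/λ = 6.020×10⁻¹⁹ J; per mole, 3.625×10⁵ J mol⁻¹.
Energy required: 0.004988 × 3.625×10⁵ = 1810 J.

1810 J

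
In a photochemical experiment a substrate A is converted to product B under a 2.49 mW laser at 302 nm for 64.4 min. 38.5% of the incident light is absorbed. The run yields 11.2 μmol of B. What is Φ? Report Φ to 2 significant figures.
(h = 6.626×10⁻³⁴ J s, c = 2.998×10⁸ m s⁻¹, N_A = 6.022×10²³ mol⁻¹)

Φ = 1.2

Product: 11.2 μmol = 1.12×10⁻⁵ mol.
Photon energy at 302 nm: hc/λ = (6.626×10⁻³⁴)(2.998×10⁸)/(302×10⁻⁹) = 6.578×10⁻¹⁹ J.
Energy delivered: (2.49 mW)(3864 s) = 9.621 J.
Photons incident: 9.621 / 6.578×10⁻¹⁹ = 1.463×10¹⁹, i.e. 1.463×10¹⁹/6.022×10²³ = 2.429×10⁻⁵ mol.
Photons absorbed: 0.385 × 2.429×10⁻⁵ = 9.352×10⁻⁶ mol.
Φ = 1.12×10⁻⁵ mol / 9.352×10⁻⁶ mol photons = 1.2.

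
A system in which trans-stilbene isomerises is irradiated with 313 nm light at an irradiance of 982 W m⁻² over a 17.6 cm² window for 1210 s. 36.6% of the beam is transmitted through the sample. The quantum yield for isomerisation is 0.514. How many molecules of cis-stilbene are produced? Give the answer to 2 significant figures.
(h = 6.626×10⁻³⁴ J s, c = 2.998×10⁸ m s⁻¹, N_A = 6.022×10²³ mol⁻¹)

1.1×10²¹ molecules

Photon energy at 313 nm: hc/λ = (6.626×10⁻³⁴)(2.998×10⁸)/(313×10⁻⁹) = 6.347×10⁻¹⁹ J.
Energy delivered: (982 W m⁻²)(17.6×10⁻⁴ m²)(1210 s) = 2091 J.
Photons incident: 2091 / 6.347×10⁻¹⁹ = 3.294×10²¹, i.e. 3.294×10²¹/6.022×10²³ = 0.005470 mol.
Fraction absorbed: 1 − 36.6/100 = 0.6340.
Photons absorbed: 0.6340 × 0.005470 = 0.003468 mol.
Product: Φ × n_abs = 0.514 × 0.003468 = 0.001783 mol.
As a count: 0.001783 × 6.022×10²³ = 1.1×10²¹.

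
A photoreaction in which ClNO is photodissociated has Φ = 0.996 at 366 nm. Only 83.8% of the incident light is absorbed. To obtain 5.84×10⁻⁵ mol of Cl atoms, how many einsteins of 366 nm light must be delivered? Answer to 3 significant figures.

7.00×10⁻⁵ einstein

Photons that must be absorbed: 5.84×10⁻⁵ / 0.996 = 5.863×10⁻⁵ mol.
Incident photons needed: 5.863×10⁻⁵ / 0.838 = 6.996×10⁻⁵ mol.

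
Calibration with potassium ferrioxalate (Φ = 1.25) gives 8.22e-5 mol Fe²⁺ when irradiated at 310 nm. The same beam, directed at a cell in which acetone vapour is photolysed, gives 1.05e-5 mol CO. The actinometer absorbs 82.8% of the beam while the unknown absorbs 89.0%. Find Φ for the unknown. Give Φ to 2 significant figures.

Φ = 0.15

Photons absorbed by the actinometer: 8.22e-5 / 1.25 = 6.576e-5 mol.
Incident flux: 6.576e-5 / 0.828 = 7.942e-5 einstein.
Absorbed by unknown: 0.890 × 7.942e-5 = 7.068e-5 mol.
Φ(unknown) = 1.05e-5 / 7.068e-5 = 0.15.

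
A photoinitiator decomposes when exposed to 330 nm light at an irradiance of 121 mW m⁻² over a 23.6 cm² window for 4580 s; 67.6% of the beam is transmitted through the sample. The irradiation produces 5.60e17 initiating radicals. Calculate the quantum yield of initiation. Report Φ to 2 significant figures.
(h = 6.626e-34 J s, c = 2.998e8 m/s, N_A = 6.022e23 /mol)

Φ = 0.80

Product: 5.60e17 / 6.022e23 = 9.299e-7 mol.
Photon energy at 330 nm: hc/λ = (6.626e-34)(2.998e8)/(330e-9) = 6.020e-19 J.
Energy delivered: (121 mW m⁻²)(23.6e-4 m²)(4580 s) = 1.308 J.
Photons incident: 1.308 / 6.020e-19 = 2.173e18, i.e. 2.173e18/6.022e23 = 3.608e-6 mol.
Fraction absorbed: 1 − 67.6/100 = 0.3240.
Photons absorbed: 0.3240 × 3.608e-6 = 1.169e-6 mol.
Φ = 9.299e-7 mol / 1.169e-6 mol photons = 0.80.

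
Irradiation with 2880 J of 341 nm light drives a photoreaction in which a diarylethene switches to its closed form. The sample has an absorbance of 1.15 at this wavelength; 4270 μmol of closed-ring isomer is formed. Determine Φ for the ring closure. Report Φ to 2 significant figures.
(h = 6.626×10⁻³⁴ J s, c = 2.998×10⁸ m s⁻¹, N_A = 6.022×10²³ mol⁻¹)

Product: 4270 μmol = 0.00427 mol.
Photon energy at 341 nm: hc/λ = (6.626×10⁻³⁴)(2.998×10⁸)/(341×10⁻⁹) = 5.825×10⁻¹⁹ J.
Photons incident: 2880 / 5.825×10⁻¹⁹ = 4.944×10²¹, i.e. 4.944×10²¹/6.022×10²³ = 0.008210 mol.
Fraction absorbed: 1 − 10^(−1.15) = 0.9292.
Photons absorbed: 0.9292 × 0.008210 = 0.007629 mol.
Φ = 0.00427 mol / 0.007629 mol photons = 0.56.

Φ = 0.56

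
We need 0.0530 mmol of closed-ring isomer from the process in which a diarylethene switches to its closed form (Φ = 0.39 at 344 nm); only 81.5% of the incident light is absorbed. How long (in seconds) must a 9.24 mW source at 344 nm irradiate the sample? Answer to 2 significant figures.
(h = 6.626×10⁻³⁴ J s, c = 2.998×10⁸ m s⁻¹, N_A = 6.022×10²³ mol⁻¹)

Product: 0.0530 mmol = 5.30×10⁻⁵ mol.
Photons that must be absorbed: 5.30×10⁻⁵ / 0.39 = 1.359×10⁻⁴ mol.
Incident photons needed: 1.359×10⁻⁴ / 0.815 = 1.667×10⁻⁴ mol.
Photon energy: hc/λ = 5.775×10⁻¹⁹ J; per mole, 3.478×10⁵ J mol⁻¹.
Energy required: 1.667×10⁻⁴ × 3.478×10⁵ = 57.98 J.
Time: 57.98 J / 0.00924 W = 6300 s.

t ≈ 6300 s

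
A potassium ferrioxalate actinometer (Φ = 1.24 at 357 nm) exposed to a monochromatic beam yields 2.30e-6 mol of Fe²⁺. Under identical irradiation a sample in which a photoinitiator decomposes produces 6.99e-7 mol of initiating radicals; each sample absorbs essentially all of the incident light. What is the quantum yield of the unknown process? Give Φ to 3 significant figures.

Φ = 0.377

Photons absorbed by the actinometer: 2.30e-6 / 1.24 = 1.855e-6 mol.
Φ(unknown) = 6.99e-7 / 1.855e-6 = 0.377.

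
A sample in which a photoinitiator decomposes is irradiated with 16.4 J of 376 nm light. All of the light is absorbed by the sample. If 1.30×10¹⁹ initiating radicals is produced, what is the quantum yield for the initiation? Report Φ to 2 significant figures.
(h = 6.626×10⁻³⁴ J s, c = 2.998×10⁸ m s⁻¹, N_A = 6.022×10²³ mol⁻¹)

Φ = 0.42

Product: 1.30×10¹⁹ / 6.022×10²³ = 2.159×10⁻⁵ mol.
Photon energy at 376 nm: hc/λ = (6.626×10⁻³⁴)(2.998×10⁸)/(376×10⁻⁹) = 5.283×10⁻¹⁹ J.
Photons incident: 16.4 / 5.283×10⁻¹⁹ = 3.104×10¹⁹, i.e. 3.104×10¹⁹/6.022×10²³ = 5.154×10⁻⁵ mol.
Φ = 2.159×10⁻⁵ mol / 5.154×10⁻⁵ mol photons = 0.42.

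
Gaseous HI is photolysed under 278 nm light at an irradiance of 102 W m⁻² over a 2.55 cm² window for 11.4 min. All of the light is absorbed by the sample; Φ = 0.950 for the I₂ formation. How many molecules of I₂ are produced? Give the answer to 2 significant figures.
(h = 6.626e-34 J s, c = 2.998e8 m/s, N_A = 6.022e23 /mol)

Photon energy at 278 nm: hc/λ = (6.626e-34)(2.998e8)/(278e-9) = 7.146e-19 J.
Energy delivered: (102 W m⁻²)(2.55e-4 m²)(684 s) = 17.79 J.
Photons incident: 17.79 / 7.146e-19 = 2.490e19, i.e. 2.490e19/6.022e23 = 4.135e-5 mol.
Product: Φ × n_abs = 0.950 × 4.135e-5 = 3.928e-5 mol.
As a count: 3.928e-5 × 6.022e23 = 2.4e19.

2.4e19 molecules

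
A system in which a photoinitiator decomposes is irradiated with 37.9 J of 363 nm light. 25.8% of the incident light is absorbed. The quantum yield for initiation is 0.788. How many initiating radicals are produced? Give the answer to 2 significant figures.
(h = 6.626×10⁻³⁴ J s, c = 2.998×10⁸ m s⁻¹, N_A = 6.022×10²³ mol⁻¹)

Photon energy at 363 nm: hc/λ = (6.626×10⁻³⁴)(2.998×10⁸)/(363×10⁻⁹) = 5.472×10⁻¹⁹ J.
Photons incident: 37.9 / 5.472×10⁻¹⁹ = 6.926×10¹⁹, i.e. 6.926×10¹⁹/6.022×10²³ = 1.150×10⁻⁴ mol.
Photons absorbed: 0.258 × 1.150×10⁻⁴ = 2.967×10⁻⁵ mol.
Product: Φ × n_abs = 0.788 × 2.967×10⁻⁵ = 2.338×10⁻⁵ mol.
As a count: 2.338×10⁻⁵ × 6.022×10²³ = 1.4×10¹⁹.

1.4×10¹⁹ initiating radicals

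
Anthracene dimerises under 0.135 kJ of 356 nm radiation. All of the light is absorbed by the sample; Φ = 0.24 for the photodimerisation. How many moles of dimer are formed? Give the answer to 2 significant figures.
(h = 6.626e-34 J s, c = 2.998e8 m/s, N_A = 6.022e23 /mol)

Photon energy at 356 nm: hc/λ = (6.626e-34)(2.998e8)/(356e-9) = 5.580e-19 J.
Incident energy: 0.135 kJ = 135 J.
Photons incident: 135 / 5.580e-19 = 2.419e20, i.e. 2.419e20/6.022e23 = 4.017e-4 mol.
Product: Φ × n_abs = 0.24 × 4.017e-4 = 9.641e-5 mol.

9.6e-5 mol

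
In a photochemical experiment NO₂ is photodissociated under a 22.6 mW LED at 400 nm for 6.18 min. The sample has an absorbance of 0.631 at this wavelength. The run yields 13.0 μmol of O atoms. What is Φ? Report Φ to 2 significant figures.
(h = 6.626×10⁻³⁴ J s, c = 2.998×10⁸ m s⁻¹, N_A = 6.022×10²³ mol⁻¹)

Φ = 0.61

Product: 13.0 μmol = 1.30×10⁻⁵ mol.
Photon energy at 400 nm: hc/λ = (6.626×10⁻³⁴)(2.998×10⁸)/(400×10⁻⁹) = 4.966×10⁻¹⁹ J.
Energy delivered: (22.6 mW)(370.8 s) = 8.380 J.
Photons incident: 8.380 / 4.966×10⁻¹⁹ = 1.687×10¹⁹, i.e. 1.687×10¹⁹/6.022×10²³ = 2.801×10⁻⁵ mol.
Fraction absorbed: 1 − 10^(−0.631) = 0.7661.
Photons absorbed: 0.7661 × 2.801×10⁻⁵ = 2.146×10⁻⁵ mol.
Φ = 1.30×10⁻⁵ mol / 2.146×10⁻⁵ mol photons = 0.61.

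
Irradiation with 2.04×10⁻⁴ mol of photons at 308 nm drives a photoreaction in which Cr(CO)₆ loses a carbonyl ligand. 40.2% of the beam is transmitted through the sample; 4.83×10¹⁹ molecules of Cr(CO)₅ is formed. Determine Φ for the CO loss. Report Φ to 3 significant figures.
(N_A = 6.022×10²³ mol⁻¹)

Product: 4.83×10¹⁹ / 6.022×10²³ = 8.021×10⁻⁵ mol.
Fraction absorbed: 1 − 40.2/100 = 0.5980.
Photons absorbed: 0.5980 × 2.04×10⁻⁴ = 1.220×10⁻⁴ mol.
Φ = 8.021×10⁻⁵ mol / 1.220×10⁻⁴ mol photons = 0.657.

Φ = 0.657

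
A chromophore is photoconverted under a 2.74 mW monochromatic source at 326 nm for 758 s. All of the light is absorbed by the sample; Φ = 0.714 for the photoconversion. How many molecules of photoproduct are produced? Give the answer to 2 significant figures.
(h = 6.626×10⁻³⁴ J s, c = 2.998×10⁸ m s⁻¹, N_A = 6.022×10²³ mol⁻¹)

2.4×10¹⁸ molecules

Photon energy at 326 nm: hc/λ = (6.626×10⁻³⁴)(2.998×10⁸)/(326×10⁻⁹) = 6.093×10⁻¹⁹ J.
Energy delivered: (2.74 mW)(758 s) = 2.077 J.
Photons incident: 2.077 / 6.093×10⁻¹⁹ = 3.409×10¹⁸, i.e. 3.409×10¹⁸/6.022×10²³ = 5.661×10⁻⁶ mol.
Product: Φ × n_abs = 0.714 × 5.661×10⁻⁶ = 4.042×10⁻⁶ mol.
As a count: 4.042×10⁻⁶ × 6.022×10²³ = 2.4×10¹⁸.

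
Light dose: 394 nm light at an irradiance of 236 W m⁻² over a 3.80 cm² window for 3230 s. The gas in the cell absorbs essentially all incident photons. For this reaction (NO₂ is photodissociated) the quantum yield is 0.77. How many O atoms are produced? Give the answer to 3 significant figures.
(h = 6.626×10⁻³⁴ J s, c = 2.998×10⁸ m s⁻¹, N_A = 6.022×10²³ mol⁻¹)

Photon energy at 394 nm: hc/λ = (6.626×10⁻³⁴)(2.998×10⁸)/(394×10⁻⁹) = 5.042×10⁻¹⁹ J.
Energy delivered: (236 W m⁻²)(3.80×10⁻⁴ m²)(3230 s) = 289.7 J.
Photons incident: 289.7 / 5.042×10⁻¹⁹ = 5.746×10²⁰, i.e. 5.746×10²⁰/6.022×10²³ = 9.542×10⁻⁴ mol.
Product: Φ × n_abs = 0.77 × 9.542×10⁻⁴ = 7.347×10⁻⁴ mol.
As a count: 7.347×10⁻⁴ × 6.022×10²³ = 4.42×10²⁰.

4.42×10²⁰ atoms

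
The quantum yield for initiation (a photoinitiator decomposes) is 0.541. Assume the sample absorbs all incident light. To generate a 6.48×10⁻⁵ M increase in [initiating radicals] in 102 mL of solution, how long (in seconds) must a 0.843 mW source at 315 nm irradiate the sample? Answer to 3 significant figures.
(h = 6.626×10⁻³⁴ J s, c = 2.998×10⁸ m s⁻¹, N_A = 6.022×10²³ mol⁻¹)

t ≈ 5500 s

Product: (6.48×10⁻⁵ M)(0.102 L) = 6.610×10⁻⁶ mol.
Photons that must be absorbed: 6.610×10⁻⁶ / 0.541 = 1.222×10⁻⁵ mol.
Photon energy: hc/λ = 6.306×10⁻¹⁹ J; per mole, 3.797×10⁵ J mol⁻¹.
Energy required: 1.222×10⁻⁵ × 3.797×10⁵ = 4.640 J.
Time: 4.640 J / 0.000843 W = 5500 s.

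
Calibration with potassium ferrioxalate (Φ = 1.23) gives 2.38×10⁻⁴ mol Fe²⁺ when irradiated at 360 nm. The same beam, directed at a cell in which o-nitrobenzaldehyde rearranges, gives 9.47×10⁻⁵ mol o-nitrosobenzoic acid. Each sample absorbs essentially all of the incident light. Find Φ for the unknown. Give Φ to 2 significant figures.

Photons absorbed by the actinometer: 2.38×10⁻⁴ / 1.23 = 1.935×10⁻⁴ mol.
Φ(unknown) = 9.47×10⁻⁵ / 1.935×10⁻⁴ = 0.49.

Φ = 0.49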